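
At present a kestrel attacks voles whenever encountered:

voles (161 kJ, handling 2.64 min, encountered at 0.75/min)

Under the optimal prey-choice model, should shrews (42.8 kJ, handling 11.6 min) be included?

Current rate: (0.75×161)/(1 + 0.75×2.64) = 40.52 kJ/min.
Profitability of shrews: 42.8/11.6 = 3.69 kJ/min.
Since 3.69 < R, time spent handling shrews is better spent searching.

No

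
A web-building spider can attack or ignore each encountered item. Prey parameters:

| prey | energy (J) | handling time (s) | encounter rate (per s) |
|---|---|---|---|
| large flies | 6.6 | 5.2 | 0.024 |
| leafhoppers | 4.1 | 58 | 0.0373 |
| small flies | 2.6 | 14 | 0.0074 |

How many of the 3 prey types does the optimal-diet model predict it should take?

E/h in descending order: large flies 1.27, small flies 0.186, leafhoppers 0.0707 J/s. The optimal diet is the largest prefix of this list for which every included type satisfies E_i/h_i > R on the types above it.
Rate on top 1: 0.1408. small flies: 0.186 > 0.1408 → include.
Rate on top 2: 0.1446. leafhoppers: 0.0707 < 0.1446 → exclude; stop.
Optimal diet: large flies, small flies — 2 of 3 types.

2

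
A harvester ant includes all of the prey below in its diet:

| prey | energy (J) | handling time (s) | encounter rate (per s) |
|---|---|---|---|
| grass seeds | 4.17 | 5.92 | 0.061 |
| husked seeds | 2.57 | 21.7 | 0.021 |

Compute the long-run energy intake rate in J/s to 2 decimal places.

0.17 J/s

Energy encountered per unit search time: 0.061×4.17 + 0.021×2.57 = 0.3083 J/s.
Handling time per unit search time: 0.061×5.92 + 0.021×21.7 = 0.8168.
Rate = 0.3083/(1 + 0.8168) = 0.1697 J/s.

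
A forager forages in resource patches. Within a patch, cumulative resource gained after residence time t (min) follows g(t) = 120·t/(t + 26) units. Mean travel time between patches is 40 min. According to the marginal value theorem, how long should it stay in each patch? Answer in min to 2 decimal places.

32.25 min

Optimal t* satisfies g'(t*) = g(t*)/(T + t*).
g'(t) = 120·26/(t + 26)². Setting 120·26/(t+26)² = 120t/[(t+26)(40+t)] gives 26(40+t) = t(t+26), so t² = 26×40 = 1040.
t* = √1040 = 32.25 min.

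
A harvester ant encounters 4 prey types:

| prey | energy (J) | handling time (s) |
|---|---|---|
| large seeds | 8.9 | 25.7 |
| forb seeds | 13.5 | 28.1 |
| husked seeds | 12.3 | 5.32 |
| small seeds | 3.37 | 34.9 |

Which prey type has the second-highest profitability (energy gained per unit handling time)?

forb seeds

Profitability E/h (J/s): large seeds = 8.9/25.7 = 0.346, forb seeds = 13.5/28.1 = 0.48, husked seeds = 12.3/5.32 = 2.31, small seeds = 3.37/34.9 = 0.0966.
Ranked: husked seeds > forb seeds > large seeds > small seeds.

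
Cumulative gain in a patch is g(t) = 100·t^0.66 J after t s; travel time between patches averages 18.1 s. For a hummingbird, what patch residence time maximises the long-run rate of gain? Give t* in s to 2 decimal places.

35.14 s

Optimal t* satisfies g'(t*) = g(t*)/(T + t*).
g'(t) = 0.66·100·t^-0.34. Setting 0.66·100·t^-0.34 = 100·t^0.66/(18.1+t) gives 0.66(18.1+t) = t, so 0.34·t = 0.66×18.1.
t* = 0.66×18.1/0.34 = 35.14 s.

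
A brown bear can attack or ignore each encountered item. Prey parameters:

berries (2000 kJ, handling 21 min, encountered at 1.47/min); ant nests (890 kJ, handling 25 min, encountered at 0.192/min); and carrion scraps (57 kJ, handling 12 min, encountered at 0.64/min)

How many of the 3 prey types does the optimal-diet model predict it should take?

E/h in descending order: berries 95.2, ant nests 35.6, carrion scraps 4.75 kJ/min. The optimal diet is the largest prefix of this list for which every included type satisfies E_i/h_i > R on the types above it.
Rate on top 1: 92.25. ant nests: 35.6 < 92.25 → exclude; stop.
Optimal diet: berries — 1 of 3 types.

1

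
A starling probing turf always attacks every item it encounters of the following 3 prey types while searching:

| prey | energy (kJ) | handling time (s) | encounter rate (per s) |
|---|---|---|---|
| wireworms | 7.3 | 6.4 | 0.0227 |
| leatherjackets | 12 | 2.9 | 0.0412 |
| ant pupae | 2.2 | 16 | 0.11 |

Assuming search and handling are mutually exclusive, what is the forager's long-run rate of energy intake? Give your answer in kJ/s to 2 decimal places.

0.30 kJ/s

R = (0.0227×7.3 + 0.0412×12 + 0.11×2.2) / (1 + 0.0227×6.4 + 0.0412×2.9 + 0.11×16) = 0.9021/3.025 = 0.2982 kJ/s.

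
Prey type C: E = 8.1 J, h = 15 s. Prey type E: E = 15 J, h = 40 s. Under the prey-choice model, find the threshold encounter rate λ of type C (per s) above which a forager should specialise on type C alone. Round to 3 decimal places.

The zero-one rule: include type E iff E₂/h₂ > λE₁/(1+λh₁). Equality gives the switch point.
λE₁h₂ = E₂ + λE₂h₁ ⇒ λ = E₂/(E₁h₂ − E₂h₁) = 15/(324 − 225) = 0.1515 per s.

0.152 per s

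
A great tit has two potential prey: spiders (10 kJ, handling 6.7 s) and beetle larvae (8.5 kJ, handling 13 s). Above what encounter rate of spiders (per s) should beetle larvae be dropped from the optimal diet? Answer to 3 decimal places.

At the threshold, the rate on spiders alone equals the profitability of beetle larvae: λ·10/(1 + λ·6.7) = 8.5/13 = 0.6538.
Rearranging, λ(10 − 0.6538×6.7) = 0.6538, so λ = 0.6538/5.619 = 0.1164 per s.

0.116 per s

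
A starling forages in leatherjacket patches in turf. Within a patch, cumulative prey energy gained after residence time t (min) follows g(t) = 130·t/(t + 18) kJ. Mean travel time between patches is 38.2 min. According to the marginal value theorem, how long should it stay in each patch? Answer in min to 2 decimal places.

Maximise g(t)/(T+t): set derivative to zero → g'(t)(T+t) = g(t).
g'(t) = 130·18/(t + 18)². Setting 130·18/(t+18)² = 130t/[(t+18)(38.2+t)] gives 18(38.2+t) = t(t+18), so t² = 18×38.2 = 687.6.
t* = √687.6 = 26.22 min.

26.22 min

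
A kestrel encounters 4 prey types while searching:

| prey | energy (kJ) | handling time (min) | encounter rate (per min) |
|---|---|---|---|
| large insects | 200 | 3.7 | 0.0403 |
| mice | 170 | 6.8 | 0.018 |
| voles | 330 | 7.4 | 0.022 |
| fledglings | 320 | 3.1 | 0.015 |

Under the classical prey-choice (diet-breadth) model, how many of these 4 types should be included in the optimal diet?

Rank by E/h (kJ/min): fledglings 103, large insects 54.1, voles 44.6, mice 25. Include each in turn until the next type's E/h falls below the running intake rate.
Rate on top 1: 4.587. large insects: 54.1 > 4.587 → include.
Rate on top 2: 10.76. voles: 44.6 > 10.76 → include.
Rate on top 3: 14.81. mice: 25 > 14.81 → include.
Optimal diet: fledglings, large insects, voles, mice — 4 of 4 types.

4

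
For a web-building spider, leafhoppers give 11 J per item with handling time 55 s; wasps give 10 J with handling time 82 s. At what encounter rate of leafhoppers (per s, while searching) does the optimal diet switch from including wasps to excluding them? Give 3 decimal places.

Drop wasps once their profitability E₂/h₂ falls below the rate achievable on leafhoppers alone: E₂/h₂ = λE₁/(1 + λh₁).
Solve for λ: λE₁h₂ = E₂(1 + λh₁) → λ(E₁h₂ − E₂h₁) = E₂ → λ = E₂/(E₁h₂ − E₂h₁).
λ = 10/(11×82 − 10×55) = 10/352 = 0.02841 per s.

0.028 per s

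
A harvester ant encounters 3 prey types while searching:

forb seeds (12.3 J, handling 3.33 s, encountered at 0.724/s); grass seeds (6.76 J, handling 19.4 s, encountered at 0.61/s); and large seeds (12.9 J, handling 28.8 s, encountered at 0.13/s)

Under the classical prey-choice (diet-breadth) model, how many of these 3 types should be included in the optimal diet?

1

E/h in descending order: forb seeds 3.69, large seeds 0.448, grass seeds 0.348 J/s. The optimal diet is the largest prefix of this list for which every included type satisfies E_i/h_i > R on the types above it.
Rate on top 1: 2.611. large seeds: 0.448 < 2.611 → exclude; stop.
Optimal diet: forb seeds — 1 of 3 types.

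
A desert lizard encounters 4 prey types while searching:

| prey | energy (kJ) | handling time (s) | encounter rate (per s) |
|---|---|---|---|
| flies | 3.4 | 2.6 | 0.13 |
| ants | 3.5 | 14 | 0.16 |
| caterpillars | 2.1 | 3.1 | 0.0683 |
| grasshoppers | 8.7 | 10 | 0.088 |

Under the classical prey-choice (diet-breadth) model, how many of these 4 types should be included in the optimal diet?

Profitabilities (E/h, kJ/s): flies 1.31, grasshoppers 0.87, caterpillars 0.677, ants 0.25. Add prey in this order while the next type's profitability exceeds the intake rate on those already taken.
Rate on top 1: 0.3303. grasshoppers: 0.87 > 0.3303 → include.
Rate on top 2: 0.5445. caterpillars: 0.677 > 0.5445 → include.
Rate on top 3: 0.556. ants: 0.25 < 0.556 → exclude; stop.
Optimal diet: flies, grasshoppers, caterpillars — 3 of 4 types.

3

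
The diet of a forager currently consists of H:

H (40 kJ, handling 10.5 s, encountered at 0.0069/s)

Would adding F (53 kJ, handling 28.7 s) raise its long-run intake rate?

Current rate: (0.0069×40)/(1 + 0.0069×10.5) = 0.2574 kJ/s.
F: E/h = 53/28.7 = 1.847 kJ/s.
1.847 > 0.2574, so adding F raises the average — include it.

Yes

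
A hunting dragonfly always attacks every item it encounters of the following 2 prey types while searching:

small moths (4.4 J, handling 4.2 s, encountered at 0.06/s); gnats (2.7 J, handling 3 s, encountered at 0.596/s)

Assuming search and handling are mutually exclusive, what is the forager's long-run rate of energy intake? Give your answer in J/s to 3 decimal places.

R = (0.06×4.4 + 0.596×2.7) / (1 + 0.06×4.2 + 0.596×3) = 1.873/3.04 = 0.6162 J/s.

0.616 J/s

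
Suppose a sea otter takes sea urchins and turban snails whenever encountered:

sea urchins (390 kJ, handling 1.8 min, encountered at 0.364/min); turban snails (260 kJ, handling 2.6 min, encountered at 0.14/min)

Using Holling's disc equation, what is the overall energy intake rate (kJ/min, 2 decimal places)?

88.33 kJ/min

Energy encountered per unit search time: 0.364×390 + 0.14×260 = 178.4 kJ/min.
Handling time per unit search time: 0.364×1.8 + 0.14×2.6 = 1.019.
Rate = 178.4/(1 + 1.019) = 88.33 kJ/min.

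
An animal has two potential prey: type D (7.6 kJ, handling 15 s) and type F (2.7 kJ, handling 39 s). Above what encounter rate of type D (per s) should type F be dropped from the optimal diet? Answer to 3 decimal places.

At the threshold, the rate on type D alone equals the profitability of type F: λ·7.6/(1 + λ·15) = 2.7/39 = 0.06923.
Rearranging, λ(7.6 − 0.06923×15) = 0.06923, so λ = 0.06923/6.562 = 0.01055 per s.

0.011 per s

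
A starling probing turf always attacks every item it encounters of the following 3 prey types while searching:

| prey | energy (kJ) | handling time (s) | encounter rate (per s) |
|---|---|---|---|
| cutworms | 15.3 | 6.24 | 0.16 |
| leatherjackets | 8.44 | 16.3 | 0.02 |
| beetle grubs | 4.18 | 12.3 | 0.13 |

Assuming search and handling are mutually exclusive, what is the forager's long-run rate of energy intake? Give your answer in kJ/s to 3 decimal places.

0.805 kJ/s

Energy encountered per unit search time: 0.16×15.3 + 0.02×8.44 + 0.13×4.18 = 3.16 kJ/s.
Handling time per unit search time: 0.16×6.24 + 0.02×16.3 + 0.13×12.3 = 2.923.
Rate = 3.16/(1 + 2.923) = 0.8055 kJ/s.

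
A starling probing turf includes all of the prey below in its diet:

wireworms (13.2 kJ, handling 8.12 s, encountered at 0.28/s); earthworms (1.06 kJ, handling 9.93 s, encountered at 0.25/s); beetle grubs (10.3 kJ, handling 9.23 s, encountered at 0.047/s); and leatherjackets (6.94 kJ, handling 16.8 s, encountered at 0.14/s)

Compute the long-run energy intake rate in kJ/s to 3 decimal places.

0.634 kJ/s

R = Σλ_iE_i / (1 + Σλ_ih_i)
Numerator: 0.28×13.2 + 0.25×1.06 + 0.047×10.3 + 0.14×6.94 = 5.417
Denominator: 1 + 0.28×8.12 + 0.25×9.93 + 0.047×9.23 + 0.14×16.8 = 8.542
R = 5.417/8.542 = 0.6341 kJ/s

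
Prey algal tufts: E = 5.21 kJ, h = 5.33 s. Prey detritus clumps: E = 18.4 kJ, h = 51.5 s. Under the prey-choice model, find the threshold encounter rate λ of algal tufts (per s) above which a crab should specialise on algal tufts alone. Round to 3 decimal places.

0.108 per s

Drop detritus clumps once their profitability E₂/h₂ falls below the rate achievable on algal tufts alone: E₂/h₂ = λE₁/(1 + λh₁).
Solve for λ: λE₁h₂ = E₂(1 + λh₁) → λ(E₁h₂ − E₂h₁) = E₂ → λ = E₂/(E₁h₂ − E₂h₁).
λ = 18.4/(5.21×51.5 − 18.4×5.33) = 18.4/170.2 = 0.1081 per s.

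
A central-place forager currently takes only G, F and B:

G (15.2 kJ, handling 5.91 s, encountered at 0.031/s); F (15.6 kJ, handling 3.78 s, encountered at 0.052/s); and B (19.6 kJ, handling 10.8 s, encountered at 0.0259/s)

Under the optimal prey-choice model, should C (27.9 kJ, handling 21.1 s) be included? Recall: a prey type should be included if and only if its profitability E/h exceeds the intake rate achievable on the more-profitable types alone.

On G, F and B alone, R = ΣλE/(1+Σλh) = 1.79/1.659 = 1.079 kJ/s.
Profitability of C: 27.9/21.1 = 1.322 kJ/s.
1.322 > 1.079, so adding C raises the average — include it.

Yes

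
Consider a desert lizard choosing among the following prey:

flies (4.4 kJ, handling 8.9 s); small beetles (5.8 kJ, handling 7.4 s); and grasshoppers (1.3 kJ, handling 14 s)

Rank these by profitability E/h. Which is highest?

small beetles

In descending order of E/h:
small beetles: 5.8/7.4 = 0.784 kJ/s
flies: 4.4/8.9 = 0.494 kJ/s
grasshoppers: 1.3/14 = 0.0929 kJ/s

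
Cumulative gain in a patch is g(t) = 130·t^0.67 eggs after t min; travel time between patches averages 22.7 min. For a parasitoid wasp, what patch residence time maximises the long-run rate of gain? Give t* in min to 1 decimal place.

Maximise g(t)/(T+t): set derivative to zero → g'(t)(T+t) = g(t).
g'(t) = 0.67·130·t^-0.33. Setting 0.67·130·t^-0.33 = 130·t^0.67/(22.7+t) gives 0.67(22.7+t) = t, so 0.33·t = 0.67×22.7.
t* = 0.67×22.7/0.33 = 46.09 min.

46.1 min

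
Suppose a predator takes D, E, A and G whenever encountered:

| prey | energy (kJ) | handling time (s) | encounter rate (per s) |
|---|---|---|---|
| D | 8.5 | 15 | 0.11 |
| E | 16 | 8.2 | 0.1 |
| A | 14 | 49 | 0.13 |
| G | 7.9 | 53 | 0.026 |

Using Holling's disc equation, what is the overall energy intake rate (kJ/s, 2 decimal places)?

0.41 kJ/s

R = Σλ_iE_i / (1 + Σλ_ih_i)
Numerator: 0.11×8.5 + 0.1×16 + 0.13×14 + 0.026×7.9 = 4.56
Denominator: 1 + 0.11×15 + 0.1×8.2 + 0.13×49 + 0.026×53 = 11.22
R = 4.56/11.22 = 0.4065 kJ/s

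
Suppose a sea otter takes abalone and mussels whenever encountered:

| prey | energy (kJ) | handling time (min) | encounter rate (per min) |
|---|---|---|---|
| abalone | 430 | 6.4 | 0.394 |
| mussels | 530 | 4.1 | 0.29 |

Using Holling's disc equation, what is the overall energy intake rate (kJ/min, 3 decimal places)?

68.594 kJ/min

Energy encountered per unit search time: 0.394×430 + 0.29×530 = 323.1 kJ/min.
Handling time per unit search time: 0.394×6.4 + 0.29×4.1 = 3.711.
Rate = 323.1/(1 + 3.711) = 68.59 kJ/min.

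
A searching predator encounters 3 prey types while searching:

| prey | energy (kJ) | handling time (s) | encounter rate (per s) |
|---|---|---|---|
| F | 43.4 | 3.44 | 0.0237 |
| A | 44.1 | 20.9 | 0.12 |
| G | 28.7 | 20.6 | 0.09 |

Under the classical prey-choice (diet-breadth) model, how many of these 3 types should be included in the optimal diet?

Profitabilities (E/h, kJ/s): F 12.6, A 2.11, G 1.39. Add prey in this order while the next type's profitability exceeds the intake rate on those already taken.
Rate on top 1: 0.951. A: 2.11 > 0.951 → include.
Rate on top 2: 1.761. G: 1.39 < 1.761 → exclude; stop.
Optimal diet: F, A — 2 of 3 types.

2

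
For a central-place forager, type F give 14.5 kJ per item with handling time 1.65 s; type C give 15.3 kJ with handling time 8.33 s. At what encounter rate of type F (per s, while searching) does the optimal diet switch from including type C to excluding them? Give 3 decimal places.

0.160 per s

Drop type C once their profitability E₂/h₂ falls below the rate achievable on type F alone: E₂/h₂ = λE₁/(1 + λh₁).
Solve for λ: λE₁h₂ = E₂(1 + λh₁) → λ(E₁h₂ − E₂h₁) = E₂ → λ = E₂/(E₁h₂ − E₂h₁).
λ = 15.3/(14.5×8.33 − 15.3×1.65) = 15.3/95.54 = 0.1601 per s.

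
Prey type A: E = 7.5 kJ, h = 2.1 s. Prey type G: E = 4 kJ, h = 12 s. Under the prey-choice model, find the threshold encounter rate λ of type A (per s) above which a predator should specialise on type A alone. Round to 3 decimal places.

0.049 per s

Drop type G once their profitability E₂/h₂ falls below the rate achievable on type A alone: E₂/h₂ = λE₁/(1 + λh₁).
Solve for λ: λE₁h₂ = E₂(1 + λh₁) → λ(E₁h₂ − E₂h₁) = E₂ → λ = E₂/(E₁h₂ − E₂h₁).
λ = 4/(7.5×12 − 4×2.1) = 4/81.6 = 0.04902 per s.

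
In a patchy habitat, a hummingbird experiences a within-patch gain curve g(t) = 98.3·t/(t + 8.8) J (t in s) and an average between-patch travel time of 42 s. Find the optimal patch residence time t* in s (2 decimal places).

Optimal t* satisfies g'(t*) = g(t*)/(T + t*).
g'(t) = 98.3·8.8/(t + 8.8)². Setting 98.3·8.8/(t+8.8)² = 98.3t/[(t+8.8)(42+t)] gives 8.8(42+t) = t(t+8.8), so t² = 8.8×42 = 369.6.
t* = √369.6 = 19.22 s.

19.22 s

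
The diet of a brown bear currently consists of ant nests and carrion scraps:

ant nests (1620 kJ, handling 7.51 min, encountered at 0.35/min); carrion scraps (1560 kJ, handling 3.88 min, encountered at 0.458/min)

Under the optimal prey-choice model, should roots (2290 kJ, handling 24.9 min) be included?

No

On ant nests and carrion scraps alone, R = ΣλE/(1+Σλh) = 1281/5.406 = 237.1 kJ/min.
Profitability of roots: 2290/24.9 = 91.97 kJ/min.
Since 91.97 < R, time spent handling roots is better spent searching.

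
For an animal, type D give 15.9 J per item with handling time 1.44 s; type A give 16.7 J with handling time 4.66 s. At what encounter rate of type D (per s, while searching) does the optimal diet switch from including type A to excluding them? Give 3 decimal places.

Drop type A once their profitability E₂/h₂ falls below the rate achievable on type D alone: E₂/h₂ = λE₁/(1 + λh₁).
Solve for λ: λE₁h₂ = E₂(1 + λh₁) → λ(E₁h₂ − E₂h₁) = E₂ → λ = E₂/(E₁h₂ − E₂h₁).
λ = 16.7/(15.9×4.66 − 16.7×1.44) = 16.7/50.05 = 0.3337 per s.

0.334 per s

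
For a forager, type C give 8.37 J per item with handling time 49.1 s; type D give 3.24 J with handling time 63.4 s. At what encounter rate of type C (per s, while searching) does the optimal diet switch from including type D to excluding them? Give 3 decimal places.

The zero-one rule: include type D iff E₂/h₂ > λE₁/(1+λh₁). Equality gives the switch point.
λE₁h₂ = E₂ + λE₂h₁ ⇒ λ = E₂/(E₁h₂ − E₂h₁) = 3.24/(530.7 − 159.1) = 0.00872 per s.

0.009 per s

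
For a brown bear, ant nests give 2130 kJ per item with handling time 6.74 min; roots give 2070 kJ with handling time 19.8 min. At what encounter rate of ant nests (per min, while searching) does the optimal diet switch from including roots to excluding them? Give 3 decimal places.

0.073 per min

Drop roots once their profitability E₂/h₂ falls below the rate achievable on ant nests alone: E₂/h₂ = λE₁/(1 + λh₁).
Solve for λ: λE₁h₂ = E₂(1 + λh₁) → λ(E₁h₂ − E₂h₁) = E₂ → λ = E₂/(E₁h₂ − E₂h₁).
λ = 2070/(2130×19.8 − 2070×6.74) = 2070/2.822e+04 = 0.07335 per min.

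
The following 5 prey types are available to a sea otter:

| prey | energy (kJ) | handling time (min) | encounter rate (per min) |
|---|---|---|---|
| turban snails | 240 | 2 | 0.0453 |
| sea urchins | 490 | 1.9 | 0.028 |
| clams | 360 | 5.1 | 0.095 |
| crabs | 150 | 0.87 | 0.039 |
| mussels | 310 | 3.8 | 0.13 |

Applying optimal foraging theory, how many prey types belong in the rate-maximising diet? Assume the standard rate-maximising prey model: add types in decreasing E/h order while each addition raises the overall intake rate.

E/h in descending order: sea urchins 258, crabs 172, turban snails 120, mussels 81.6, clams 70.6 kJ/min. The optimal diet is the largest prefix of this list for which every included type satisfies E_i/h_i > R on the types above it.
Rate on top 1: 13.03. crabs: 172 > 13.03 → include.
Rate on top 2: 18. turban snails: 120 > 18 → include.
Rate on top 3: 25.85. mussels: 81.6 > 25.85 → include.
Rate on top 4: 42.32. clams: 70.6 > 42.32 → include.
Optimal diet: sea urchins, crabs, turban snails, mussels, clams — 5 of 5 types.

5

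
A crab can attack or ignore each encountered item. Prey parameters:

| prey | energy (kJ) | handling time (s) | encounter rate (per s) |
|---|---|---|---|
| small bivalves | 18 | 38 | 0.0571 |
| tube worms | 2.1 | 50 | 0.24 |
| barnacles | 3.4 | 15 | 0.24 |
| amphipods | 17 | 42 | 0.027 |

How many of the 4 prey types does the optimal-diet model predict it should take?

E/h in descending order: small bivalves 0.474, amphipods 0.405, barnacles 0.227, tube worms 0.042 kJ/s. The optimal diet is the largest prefix of this list for which every included type satisfies E_i/h_i > R on the types above it.
Rate on top 1: 0.3242. amphipods: 0.405 > 0.3242 → include.
Rate on top 2: 0.3455. barnacles: 0.227 < 0.3455 → exclude; stop.
Optimal diet: small bivalves, amphipods — 2 of 4 types.

2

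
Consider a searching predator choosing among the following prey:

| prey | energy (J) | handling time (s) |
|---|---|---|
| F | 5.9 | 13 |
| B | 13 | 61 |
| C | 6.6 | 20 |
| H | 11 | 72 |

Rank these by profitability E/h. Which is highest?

F

In descending order of E/h:
F: 5.9/13 = 0.454 J/s
C: 6.6/20 = 0.33 J/s
B: 13/61 = 0.213 J/s
H: 11/72 = 0.153 J/s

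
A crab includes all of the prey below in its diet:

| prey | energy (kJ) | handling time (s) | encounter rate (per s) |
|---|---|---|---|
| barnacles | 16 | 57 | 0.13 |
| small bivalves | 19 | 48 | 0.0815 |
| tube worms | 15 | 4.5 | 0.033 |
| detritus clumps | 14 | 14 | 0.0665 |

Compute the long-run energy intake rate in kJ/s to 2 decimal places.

Energy encountered per unit search time: 0.13×16 + 0.0815×19 + 0.033×15 + 0.0665×14 = 5.054 kJ/s.
Handling time per unit search time: 0.13×57 + 0.0815×48 + 0.033×4.5 + 0.0665×14 = 12.4.
Rate = 5.054/(1 + 12.4) = 0.3772 kJ/s.

0.38 kJ/s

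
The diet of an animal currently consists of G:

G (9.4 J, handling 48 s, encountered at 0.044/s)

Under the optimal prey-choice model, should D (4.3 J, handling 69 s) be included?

Current rate: (0.044×9.4)/(1 + 0.044×48) = 0.1329 J/s.
Profitability of D: 4.3/69 = 0.06232 J/s.
Since 0.06232 < R, time spent handling D is better spent searching.

No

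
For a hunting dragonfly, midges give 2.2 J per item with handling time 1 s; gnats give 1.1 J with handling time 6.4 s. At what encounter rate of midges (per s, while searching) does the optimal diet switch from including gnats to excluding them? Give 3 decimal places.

0.085 per s

Drop gnats once their profitability E₂/h₂ falls below the rate achievable on midges alone: E₂/h₂ = λE₁/(1 + λh₁).
Solve for λ: λE₁h₂ = E₂(1 + λh₁) → λ(E₁h₂ − E₂h₁) = E₂ → λ = E₂/(E₁h₂ − E₂h₁).
λ = 1.1/(2.2×6.4 − 1.1×1) = 1.1/12.98 = 0.08475 per s.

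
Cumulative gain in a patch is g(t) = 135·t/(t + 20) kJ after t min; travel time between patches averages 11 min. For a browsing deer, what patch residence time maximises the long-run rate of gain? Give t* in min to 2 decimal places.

Optimal t* satisfies g'(t*) = g(t*)/(T + t*).
g'(t) = 135·20/(t + 20)². Setting 135·20/(t+20)² = 135t/[(t+20)(11+t)] gives 20(11+t) = t(t+20), so t² = 20×11 = 220.
t* = √220 = 14.83 min.

14.83 min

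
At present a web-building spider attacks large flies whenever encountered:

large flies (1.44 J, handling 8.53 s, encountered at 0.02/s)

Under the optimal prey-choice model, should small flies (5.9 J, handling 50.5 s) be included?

Yes

Current rate: (0.02×1.44)/(1 + 0.02×8.53) = 0.0246 J/s.
small flies: E/h = 5.9/50.5 = 0.1168 J/s.
Since 0.1168 > R, including small flies increases the long-run rate.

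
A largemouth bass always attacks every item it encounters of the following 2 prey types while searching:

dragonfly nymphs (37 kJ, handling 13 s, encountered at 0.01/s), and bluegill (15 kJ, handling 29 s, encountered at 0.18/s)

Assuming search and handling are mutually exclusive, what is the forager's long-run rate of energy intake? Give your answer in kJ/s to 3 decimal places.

R = Σλ_iE_i / (1 + Σλ_ih_i)
Numerator: 0.01×37 + 0.18×15 = 3.07
Denominator: 1 + 0.01×13 + 0.18×29 = 6.35
R = 3.07/6.35 = 0.4835 kJ/s

0.483 kJ/s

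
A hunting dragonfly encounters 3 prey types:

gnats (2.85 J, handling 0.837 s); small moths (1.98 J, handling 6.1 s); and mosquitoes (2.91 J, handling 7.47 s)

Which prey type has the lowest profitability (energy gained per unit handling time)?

In descending order of E/h:
gnats: 2.85/0.837 = 3.41 J/s
mosquitoes: 2.91/7.47 = 0.39 J/s
small moths: 1.98/6.1 = 0.325 J/s

small moths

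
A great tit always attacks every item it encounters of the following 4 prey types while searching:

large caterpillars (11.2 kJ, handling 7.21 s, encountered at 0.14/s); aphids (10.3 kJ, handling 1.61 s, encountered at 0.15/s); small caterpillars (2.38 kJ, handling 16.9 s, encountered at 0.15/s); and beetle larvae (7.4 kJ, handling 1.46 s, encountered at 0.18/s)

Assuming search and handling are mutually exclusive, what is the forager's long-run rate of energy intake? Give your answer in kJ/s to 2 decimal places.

R = Σλ_iE_i / (1 + Σλ_ih_i)
Numerator: 0.14×11.2 + 0.15×10.3 + 0.15×2.38 + 0.18×7.4 = 4.802
Denominator: 1 + 0.14×7.21 + 0.15×1.61 + 0.15×16.9 + 0.18×1.46 = 5.049
R = 4.802/5.049 = 0.9511 kJ/s

0.95 kJ/s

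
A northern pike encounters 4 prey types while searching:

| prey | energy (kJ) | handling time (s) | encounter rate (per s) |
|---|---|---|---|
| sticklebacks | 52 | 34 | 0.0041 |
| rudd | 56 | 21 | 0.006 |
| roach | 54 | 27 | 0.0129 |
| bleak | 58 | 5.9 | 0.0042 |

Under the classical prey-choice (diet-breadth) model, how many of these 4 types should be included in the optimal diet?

Profitabilities (E/h, kJ/s): bleak 9.83, rudd 2.67, roach 2, sticklebacks 1.53. Add prey in this order while the next type's profitability exceeds the intake rate on those already taken.
Rate on top 1: 0.2377. rudd: 2.67 > 0.2377 → include.
Rate on top 2: 0.5037. roach: 2 > 0.5037 → include.
Rate on top 3: 0.8513. sticklebacks: 1.53 > 0.8513 → include.
Optimal diet: bleak, rudd, roach, sticklebacks — 4 of 4 types.

4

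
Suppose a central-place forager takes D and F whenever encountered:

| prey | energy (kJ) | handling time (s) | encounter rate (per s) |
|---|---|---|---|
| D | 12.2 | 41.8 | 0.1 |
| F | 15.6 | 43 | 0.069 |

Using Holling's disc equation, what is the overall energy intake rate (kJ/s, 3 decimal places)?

Energy encountered per unit search time: 0.1×12.2 + 0.069×15.6 = 2.296 kJ/s.
Handling time per unit search time: 0.1×41.8 + 0.069×43 = 7.147.
Rate = 2.296/(1 + 7.147) = 0.2819 kJ/s.

0.282 kJ/s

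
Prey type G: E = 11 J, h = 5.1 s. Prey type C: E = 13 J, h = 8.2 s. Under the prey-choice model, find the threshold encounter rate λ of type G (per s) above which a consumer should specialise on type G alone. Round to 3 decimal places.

0.544 per s

At the threshold, the rate on type G alone equals the profitability of type C: λ·11/(1 + λ·5.1) = 13/8.2 = 1.585.
Rearranging, λ(11 − 1.585×5.1) = 1.585, so λ = 1.585/2.915 = 0.5439 per s.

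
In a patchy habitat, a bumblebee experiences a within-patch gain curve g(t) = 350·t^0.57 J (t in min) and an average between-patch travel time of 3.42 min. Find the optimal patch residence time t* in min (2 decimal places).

4.53 min

By the marginal value theorem, leave when the instantaneous gain rate g'(t) equals the habitat-wide average g(t)/(T + t).
g'(t) = 0.57·350·t^-0.43. Setting 0.57·350·t^-0.43 = 350·t^0.57/(3.42+t) gives 0.57(3.42+t) = t, so 0.43·t = 0.57×3.42.
t* = 0.57×3.42/0.43 = 4.533 min.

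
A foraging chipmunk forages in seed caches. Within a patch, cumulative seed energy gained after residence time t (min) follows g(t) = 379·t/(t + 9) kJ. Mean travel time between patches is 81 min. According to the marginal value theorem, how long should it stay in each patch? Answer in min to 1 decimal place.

27.0 min

By the marginal value theorem, leave when the instantaneous gain rate g'(t) equals the habitat-wide average g(t)/(T + t).
g'(t) = 379·9/(t + 9)². Setting 379·9/(t+9)² = 379t/[(t+9)(81+t)] gives 9(81+t) = t(t+9), so t² = 9×81 = 729.
t* = √729 = 27 min.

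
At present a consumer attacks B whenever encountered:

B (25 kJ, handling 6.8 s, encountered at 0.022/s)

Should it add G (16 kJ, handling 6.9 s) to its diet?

Yes

Current rate: (0.022×25)/(1 + 0.022×6.8) = 0.4784 kJ/s.
G: E/h = 16/6.9 = 2.319 kJ/s.
Since 2.319 > R, including G increases the long-run rate.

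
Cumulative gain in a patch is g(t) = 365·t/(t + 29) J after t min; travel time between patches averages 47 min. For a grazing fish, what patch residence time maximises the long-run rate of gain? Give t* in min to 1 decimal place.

36.9 min

Maximise g(t)/(T+t): set derivative to zero → g'(t)(T+t) = g(t).
g'(t) = 365·29/(t + 29)². Setting 365·29/(t+29)² = 365t/[(t+29)(47+t)] gives 29(47+t) = t(t+29), so t² = 29×47 = 1363.
t* = √1363 = 36.92 min.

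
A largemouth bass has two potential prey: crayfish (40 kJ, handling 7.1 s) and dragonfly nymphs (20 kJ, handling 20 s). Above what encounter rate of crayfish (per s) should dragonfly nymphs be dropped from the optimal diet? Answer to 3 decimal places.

0.030 per s

At the threshold, the rate on crayfish alone equals the profitability of dragonfly nymphs: λ·40/(1 + λ·7.1) = 20/20 = 1.
Rearranging, λ(40 − 1×7.1) = 1, so λ = 1/32.9 = 0.0304 per s.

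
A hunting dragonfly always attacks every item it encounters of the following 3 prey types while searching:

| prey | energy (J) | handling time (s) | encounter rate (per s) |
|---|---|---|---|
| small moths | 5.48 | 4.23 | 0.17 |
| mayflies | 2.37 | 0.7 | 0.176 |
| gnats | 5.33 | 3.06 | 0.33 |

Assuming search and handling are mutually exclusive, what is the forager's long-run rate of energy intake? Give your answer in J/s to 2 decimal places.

R = Σλ_iE_i / (1 + Σλ_ih_i)
Numerator: 0.17×5.48 + 0.176×2.37 + 0.33×5.33 = 3.108
Denominator: 1 + 0.17×4.23 + 0.176×0.7 + 0.33×3.06 = 2.852
R = 3.108/2.852 = 1.09 J/s

1.09 J/s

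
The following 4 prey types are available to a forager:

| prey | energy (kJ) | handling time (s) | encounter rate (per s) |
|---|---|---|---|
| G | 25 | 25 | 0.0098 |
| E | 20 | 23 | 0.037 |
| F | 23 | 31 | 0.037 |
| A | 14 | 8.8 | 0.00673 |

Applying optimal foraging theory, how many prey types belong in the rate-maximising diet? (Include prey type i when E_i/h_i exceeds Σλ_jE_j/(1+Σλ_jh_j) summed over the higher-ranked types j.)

Rank by E/h (kJ/s): A 1.59, G 1, E 0.87, F 0.742. Include each in turn until the next type's E/h falls below the running intake rate.
Rate on top 1: 0.08895. G: 1 > 0.08895 → include.
Rate on top 2: 0.2601. E: 0.87 > 0.2601 → include.
Rate on top 3: 0.5007. F: 0.742 > 0.5007 → include.
Optimal diet: A, G, E, F — 4 of 4 types.

4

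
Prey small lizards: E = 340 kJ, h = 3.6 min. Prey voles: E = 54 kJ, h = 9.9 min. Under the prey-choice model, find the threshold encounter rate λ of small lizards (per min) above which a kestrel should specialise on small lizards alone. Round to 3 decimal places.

At the threshold, the rate on small lizards alone equals the profitability of voles: λ·340/(1 + λ·3.6) = 54/9.9 = 5.455.
Rearranging, λ(340 − 5.455×3.6) = 5.455, so λ = 5.455/320.4 = 0.01703 per min.

0.017 per min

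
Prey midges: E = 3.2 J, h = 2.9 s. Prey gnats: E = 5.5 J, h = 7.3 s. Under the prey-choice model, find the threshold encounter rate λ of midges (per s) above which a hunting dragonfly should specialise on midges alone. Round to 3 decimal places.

Drop gnats once their profitability E₂/h₂ falls below the rate achievable on midges alone: E₂/h₂ = λE₁/(1 + λh₁).
Solve for λ: λE₁h₂ = E₂(1 + λh₁) → λ(E₁h₂ − E₂h₁) = E₂ → λ = E₂/(E₁h₂ − E₂h₁).
λ = 5.5/(3.2×7.3 − 5.5×2.9) = 5.5/7.41 = 0.7422 per s.

0.742 per s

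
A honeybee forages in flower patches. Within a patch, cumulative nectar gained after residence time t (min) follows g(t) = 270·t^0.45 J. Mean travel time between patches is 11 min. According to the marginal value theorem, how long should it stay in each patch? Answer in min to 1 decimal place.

9.0 min

By the marginal value theorem, leave when the instantaneous gain rate g'(t) equals the habitat-wide average g(t)/(T + t).
g'(t) = 0.45·270·t^-0.55. Setting 0.45·270·t^-0.55 = 270·t^0.45/(11+t) gives 0.45(11+t) = t, so 0.55·t = 0.45×11.
t* = 0.45×11/0.55 = 9 min.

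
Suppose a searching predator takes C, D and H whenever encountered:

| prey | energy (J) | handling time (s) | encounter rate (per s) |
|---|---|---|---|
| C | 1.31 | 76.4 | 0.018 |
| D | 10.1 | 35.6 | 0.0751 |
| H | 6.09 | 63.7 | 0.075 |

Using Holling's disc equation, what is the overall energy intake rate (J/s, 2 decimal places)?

Energy encountered per unit search time: 0.018×1.31 + 0.0751×10.1 + 0.075×6.09 = 1.239 J/s.
Handling time per unit search time: 0.018×76.4 + 0.0751×35.6 + 0.075×63.7 = 8.826.
Rate = 1.239/(1 + 8.826) = 0.1261 J/s.

0.13 J/s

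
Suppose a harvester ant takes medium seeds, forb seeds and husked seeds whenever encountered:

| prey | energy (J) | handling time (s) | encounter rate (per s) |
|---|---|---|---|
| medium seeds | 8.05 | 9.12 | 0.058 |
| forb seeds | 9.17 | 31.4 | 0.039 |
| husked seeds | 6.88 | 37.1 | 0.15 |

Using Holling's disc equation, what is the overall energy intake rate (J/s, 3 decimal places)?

Energy encountered per unit search time: 0.058×8.05 + 0.039×9.17 + 0.15×6.88 = 1.857 J/s.
Handling time per unit search time: 0.058×9.12 + 0.039×31.4 + 0.15×37.1 = 7.319.
Rate = 1.857/(1 + 7.319) = 0.2232 J/s.

0.223 J/s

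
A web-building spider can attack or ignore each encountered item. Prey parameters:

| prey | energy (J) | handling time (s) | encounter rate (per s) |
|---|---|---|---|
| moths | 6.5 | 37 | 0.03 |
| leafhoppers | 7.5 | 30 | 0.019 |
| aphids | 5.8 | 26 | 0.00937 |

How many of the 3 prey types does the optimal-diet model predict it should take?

3

Profitabilities (E/h, J/s): leafhoppers 0.25, aphids 0.223, moths 0.176. Add prey in this order while the next type's profitability exceeds the intake rate on those already taken.
Rate on top 1: 0.09076. aphids: 0.223 > 0.09076 → include.
Rate on top 2: 0.1085. moths: 0.176 > 0.1085 → include.
Optimal diet: leafhoppers, aphids, moths — 3 of 3 types.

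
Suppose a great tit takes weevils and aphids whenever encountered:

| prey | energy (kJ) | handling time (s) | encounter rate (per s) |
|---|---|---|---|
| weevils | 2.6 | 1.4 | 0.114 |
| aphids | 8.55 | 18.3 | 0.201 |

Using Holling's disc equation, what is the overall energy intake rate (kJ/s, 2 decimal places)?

0.42 kJ/s

R = Σλ_iE_i / (1 + Σλ_ih_i)
Numerator: 0.114×2.6 + 0.201×8.55 = 2.015
Denominator: 1 + 0.114×1.4 + 0.201×18.3 = 4.838
R = 2.015/4.838 = 0.4165 kJ/s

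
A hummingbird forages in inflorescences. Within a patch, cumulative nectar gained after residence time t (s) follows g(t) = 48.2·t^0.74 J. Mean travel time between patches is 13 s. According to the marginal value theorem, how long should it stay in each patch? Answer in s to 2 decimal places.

By the marginal value theorem, leave when the instantaneous gain rate g'(t) equals the habitat-wide average g(t)/(T + t).
g'(t) = 0.74·48.2·t^-0.26. Setting 0.74·48.2·t^-0.26 = 48.2·t^0.74/(13+t) gives 0.74(13+t) = t, so 0.26·t = 0.74×13.
t* = 0.74×13/0.26 = 37 s.

37.00 s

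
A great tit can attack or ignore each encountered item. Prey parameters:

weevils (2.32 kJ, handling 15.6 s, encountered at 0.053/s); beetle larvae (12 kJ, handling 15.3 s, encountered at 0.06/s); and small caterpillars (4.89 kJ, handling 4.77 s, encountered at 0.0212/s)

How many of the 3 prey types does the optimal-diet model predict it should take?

Rank by E/h (kJ/s): small caterpillars 1.03, beetle larvae 0.784, weevils 0.149. Include each in turn until the next type's E/h falls below the running intake rate.
Rate on top 1: 0.09415. beetle larvae: 0.784 > 0.09415 → include.
Rate on top 2: 0.4079. weevils: 0.149 < 0.4079 → exclude; stop.
Optimal diet: small caterpillars, beetle larvae — 2 of 3 types.

2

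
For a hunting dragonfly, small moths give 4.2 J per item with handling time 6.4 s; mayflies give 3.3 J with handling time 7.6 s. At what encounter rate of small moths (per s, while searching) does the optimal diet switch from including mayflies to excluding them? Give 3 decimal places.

0.306 per s

At the threshold, the rate on small moths alone equals the profitability of mayflies: λ·4.2/(1 + λ·6.4) = 3.3/7.6 = 0.4342.
Rearranging, λ(4.2 − 0.4342×6.4) = 0.4342, so λ = 0.4342/1.421 = 0.3056 per s.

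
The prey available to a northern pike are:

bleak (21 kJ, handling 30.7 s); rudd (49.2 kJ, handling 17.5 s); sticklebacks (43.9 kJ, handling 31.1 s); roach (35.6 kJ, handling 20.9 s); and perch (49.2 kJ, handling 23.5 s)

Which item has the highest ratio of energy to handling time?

rudd

In descending order of E/h:
rudd: 49.2/17.5 = 2.81 kJ/s
perch: 49.2/23.5 = 2.09 kJ/s
roach: 35.6/20.9 = 1.7 kJ/s
sticklebacks: 43.9/31.1 = 1.41 kJ/s
bleak: 21/30.7 = 0.684 kJ/s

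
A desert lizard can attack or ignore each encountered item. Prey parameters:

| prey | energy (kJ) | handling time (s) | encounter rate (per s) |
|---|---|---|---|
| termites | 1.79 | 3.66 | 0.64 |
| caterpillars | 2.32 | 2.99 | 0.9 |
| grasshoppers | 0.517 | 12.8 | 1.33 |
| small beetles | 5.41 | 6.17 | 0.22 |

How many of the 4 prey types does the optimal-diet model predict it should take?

Rank by E/h (kJ/s): small beetles 0.877, caterpillars 0.776, termites 0.489, grasshoppers 0.0404. Include each in turn until the next type's E/h falls below the running intake rate.
Rate on top 1: 0.5049. caterpillars: 0.776 > 0.5049 → include.
Rate on top 2: 0.6494. termites: 0.489 < 0.6494 → exclude; stop.
Optimal diet: small beetles, caterpillars — 2 of 4 types.

2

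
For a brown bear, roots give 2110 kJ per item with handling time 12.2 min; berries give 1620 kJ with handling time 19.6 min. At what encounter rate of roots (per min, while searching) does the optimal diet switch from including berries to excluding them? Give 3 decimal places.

Drop berries once their profitability E₂/h₂ falls below the rate achievable on roots alone: E₂/h₂ = λE₁/(1 + λh₁).
Solve for λ: λE₁h₂ = E₂(1 + λh₁) → λ(E₁h₂ − E₂h₁) = E₂ → λ = E₂/(E₁h₂ − E₂h₁).
λ = 1620/(2110×19.6 − 1620×12.2) = 1620/2.159e+04 = 0.07503 per min.

0.075 per min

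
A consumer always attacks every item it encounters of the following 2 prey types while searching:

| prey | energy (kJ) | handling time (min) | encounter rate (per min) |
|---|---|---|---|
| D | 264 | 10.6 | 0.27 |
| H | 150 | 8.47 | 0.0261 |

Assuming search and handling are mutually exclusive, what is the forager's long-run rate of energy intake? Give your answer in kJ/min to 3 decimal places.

R = Σλ_iE_i / (1 + Σλ_ih_i)
Numerator: 0.27×264 + 0.0261×150 = 75.2
Denominator: 1 + 0.27×10.6 + 0.0261×8.47 = 4.083
R = 75.2/4.083 = 18.42 kJ/min

18.416 kJ/min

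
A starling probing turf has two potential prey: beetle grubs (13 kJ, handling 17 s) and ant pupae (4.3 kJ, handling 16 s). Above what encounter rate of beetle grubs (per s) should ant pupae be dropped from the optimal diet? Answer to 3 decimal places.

0.032 per s

Drop ant pupae once their profitability E₂/h₂ falls below the rate achievable on beetle grubs alone: E₂/h₂ = λE₁/(1 + λh₁).
Solve for λ: λE₁h₂ = E₂(1 + λh₁) → λ(E₁h₂ − E₂h₁) = E₂ → λ = E₂/(E₁h₂ − E₂h₁).
λ = 4.3/(13×16 − 4.3×17) = 4.3/134.9 = 0.03188 per s.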